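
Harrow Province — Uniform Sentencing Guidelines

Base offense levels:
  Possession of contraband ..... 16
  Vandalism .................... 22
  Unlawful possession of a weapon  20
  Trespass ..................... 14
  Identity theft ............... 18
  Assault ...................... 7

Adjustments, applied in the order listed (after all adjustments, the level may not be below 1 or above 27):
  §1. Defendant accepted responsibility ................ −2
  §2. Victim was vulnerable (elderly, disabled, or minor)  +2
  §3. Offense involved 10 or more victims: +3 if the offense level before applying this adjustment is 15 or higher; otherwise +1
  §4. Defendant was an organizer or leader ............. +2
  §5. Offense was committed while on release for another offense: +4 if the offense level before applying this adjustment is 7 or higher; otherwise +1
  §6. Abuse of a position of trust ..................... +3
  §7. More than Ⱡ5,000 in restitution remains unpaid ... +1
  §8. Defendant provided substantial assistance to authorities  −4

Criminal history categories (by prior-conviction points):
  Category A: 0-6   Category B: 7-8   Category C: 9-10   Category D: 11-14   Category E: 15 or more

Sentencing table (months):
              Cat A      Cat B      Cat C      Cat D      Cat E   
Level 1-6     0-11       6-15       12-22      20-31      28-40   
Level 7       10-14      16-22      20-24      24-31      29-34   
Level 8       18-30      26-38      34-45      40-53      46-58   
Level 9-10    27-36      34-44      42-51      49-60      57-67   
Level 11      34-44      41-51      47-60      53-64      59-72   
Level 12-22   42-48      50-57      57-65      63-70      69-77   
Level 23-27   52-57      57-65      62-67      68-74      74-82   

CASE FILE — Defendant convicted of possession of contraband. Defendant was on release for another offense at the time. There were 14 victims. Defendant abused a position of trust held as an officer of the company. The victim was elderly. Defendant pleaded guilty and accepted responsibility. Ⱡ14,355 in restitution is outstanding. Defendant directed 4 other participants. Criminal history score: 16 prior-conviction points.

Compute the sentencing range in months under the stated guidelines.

Base offense level for possession of contraband: 16.
§1 applies: 16 − 2 = 14.
§2 applies: 14 + 2 = 16.
§3 applies (level before this adjustment is 16 ≥ 15, so +3): 16 + 3 = 19.
§4 applies: 19 + 2 = 21.
§5 applies (level before this adjustment is 21 ≥ 7, so +4): 21 + 4 = 25.
§6 applies: 25 + 3 = 28.
§7 applies: 28 + 1 = 29.
§8 does not apply.
Level 29 exceeds the maximum of 27; capped at 27.
Final offense level: 27.
Criminal history: 16 prior points → Category E (15+).
Level 27 falls in the 23-27 band.
Grid: Level 23-27 × Category E = 74-82 months.

74-82 months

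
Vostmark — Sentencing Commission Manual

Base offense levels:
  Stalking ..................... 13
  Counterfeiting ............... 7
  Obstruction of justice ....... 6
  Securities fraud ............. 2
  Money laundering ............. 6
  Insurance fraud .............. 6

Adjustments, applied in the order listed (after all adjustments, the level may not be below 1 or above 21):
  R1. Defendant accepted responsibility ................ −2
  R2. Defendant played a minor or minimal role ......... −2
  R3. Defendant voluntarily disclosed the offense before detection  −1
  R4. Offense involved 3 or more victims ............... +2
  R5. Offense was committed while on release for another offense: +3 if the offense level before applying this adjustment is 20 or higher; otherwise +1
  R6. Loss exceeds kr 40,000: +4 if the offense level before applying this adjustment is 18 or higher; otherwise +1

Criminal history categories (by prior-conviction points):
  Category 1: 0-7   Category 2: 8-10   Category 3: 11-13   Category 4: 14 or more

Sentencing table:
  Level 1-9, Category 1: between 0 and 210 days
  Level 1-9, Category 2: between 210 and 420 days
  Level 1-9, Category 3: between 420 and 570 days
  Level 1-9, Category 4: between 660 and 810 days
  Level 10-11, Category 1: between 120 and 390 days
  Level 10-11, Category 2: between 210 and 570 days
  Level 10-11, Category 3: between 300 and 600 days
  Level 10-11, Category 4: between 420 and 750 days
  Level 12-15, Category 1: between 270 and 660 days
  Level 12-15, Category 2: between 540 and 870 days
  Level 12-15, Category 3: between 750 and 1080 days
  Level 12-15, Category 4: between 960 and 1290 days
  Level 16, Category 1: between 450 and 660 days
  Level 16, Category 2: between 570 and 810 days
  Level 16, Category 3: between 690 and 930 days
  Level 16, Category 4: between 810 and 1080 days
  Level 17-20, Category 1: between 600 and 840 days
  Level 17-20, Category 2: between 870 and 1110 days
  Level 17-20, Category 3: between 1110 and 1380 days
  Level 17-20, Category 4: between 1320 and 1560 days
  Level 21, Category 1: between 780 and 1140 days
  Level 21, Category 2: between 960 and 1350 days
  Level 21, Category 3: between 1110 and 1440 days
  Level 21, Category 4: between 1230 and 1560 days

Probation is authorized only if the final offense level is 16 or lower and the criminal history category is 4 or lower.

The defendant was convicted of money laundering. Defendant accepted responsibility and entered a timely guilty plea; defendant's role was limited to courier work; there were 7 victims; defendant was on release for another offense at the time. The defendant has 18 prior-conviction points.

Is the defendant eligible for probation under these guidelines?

Base offense level for money laundering: 6.
R1 applies: 6 − 2 = 4.
R2 applies: 4 − 2 = 2.
R3 does not apply.
R4 applies: 2 + 2 = 4.
R5 applies (level before this adjustment is 4 < 20, so +1): 4 + 1 = 5.
R6 does not apply.
Final offense level: 5.
Criminal history: 18 prior points → Category 4 (14+).
Level 5 falls in the 1-9 band.
Grid: Level 1-9 × Category 4 = 660-810 days.
Probation check: level 5 ≤ 16 and category 4 ≤ 4 → eligible.

Yes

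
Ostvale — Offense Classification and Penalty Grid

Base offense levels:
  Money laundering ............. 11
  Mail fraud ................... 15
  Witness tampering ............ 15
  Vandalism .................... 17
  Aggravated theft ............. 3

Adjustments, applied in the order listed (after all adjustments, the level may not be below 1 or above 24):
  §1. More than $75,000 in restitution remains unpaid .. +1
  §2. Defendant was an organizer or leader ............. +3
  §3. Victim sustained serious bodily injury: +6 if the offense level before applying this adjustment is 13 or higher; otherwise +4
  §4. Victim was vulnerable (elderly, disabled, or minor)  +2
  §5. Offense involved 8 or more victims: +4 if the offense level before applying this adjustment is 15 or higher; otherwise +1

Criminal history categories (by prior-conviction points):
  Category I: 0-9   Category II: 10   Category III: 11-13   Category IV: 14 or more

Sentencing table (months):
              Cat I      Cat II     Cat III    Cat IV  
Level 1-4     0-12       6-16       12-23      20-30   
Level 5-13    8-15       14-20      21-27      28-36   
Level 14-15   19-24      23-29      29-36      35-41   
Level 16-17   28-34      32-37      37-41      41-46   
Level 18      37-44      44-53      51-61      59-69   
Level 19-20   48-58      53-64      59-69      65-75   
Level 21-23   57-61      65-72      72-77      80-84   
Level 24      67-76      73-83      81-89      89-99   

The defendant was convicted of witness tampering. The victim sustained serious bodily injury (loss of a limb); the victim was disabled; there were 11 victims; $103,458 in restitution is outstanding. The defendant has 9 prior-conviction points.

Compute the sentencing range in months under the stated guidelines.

Base offense level for witness tampering: 15.
§1 applies: 15 + 1 = 16.
§3 applies (level before this adjustment is 16 ≥ 13, so +6): 16 + 6 = 22.
§4 applies: 22 + 2 = 24.
§5 applies (level before this adjustment is 24 ≥ 15, so +4): 24 + 4 = 28.
Level 28 exceeds the maximum of 24; capped at 24.
Final offense level: 24.
Criminal history: 9 prior points → Category I (0-9).
Level 24 falls in the 24 band.
Grid: Level 24 × Category I = 67-76 months.

67-76 months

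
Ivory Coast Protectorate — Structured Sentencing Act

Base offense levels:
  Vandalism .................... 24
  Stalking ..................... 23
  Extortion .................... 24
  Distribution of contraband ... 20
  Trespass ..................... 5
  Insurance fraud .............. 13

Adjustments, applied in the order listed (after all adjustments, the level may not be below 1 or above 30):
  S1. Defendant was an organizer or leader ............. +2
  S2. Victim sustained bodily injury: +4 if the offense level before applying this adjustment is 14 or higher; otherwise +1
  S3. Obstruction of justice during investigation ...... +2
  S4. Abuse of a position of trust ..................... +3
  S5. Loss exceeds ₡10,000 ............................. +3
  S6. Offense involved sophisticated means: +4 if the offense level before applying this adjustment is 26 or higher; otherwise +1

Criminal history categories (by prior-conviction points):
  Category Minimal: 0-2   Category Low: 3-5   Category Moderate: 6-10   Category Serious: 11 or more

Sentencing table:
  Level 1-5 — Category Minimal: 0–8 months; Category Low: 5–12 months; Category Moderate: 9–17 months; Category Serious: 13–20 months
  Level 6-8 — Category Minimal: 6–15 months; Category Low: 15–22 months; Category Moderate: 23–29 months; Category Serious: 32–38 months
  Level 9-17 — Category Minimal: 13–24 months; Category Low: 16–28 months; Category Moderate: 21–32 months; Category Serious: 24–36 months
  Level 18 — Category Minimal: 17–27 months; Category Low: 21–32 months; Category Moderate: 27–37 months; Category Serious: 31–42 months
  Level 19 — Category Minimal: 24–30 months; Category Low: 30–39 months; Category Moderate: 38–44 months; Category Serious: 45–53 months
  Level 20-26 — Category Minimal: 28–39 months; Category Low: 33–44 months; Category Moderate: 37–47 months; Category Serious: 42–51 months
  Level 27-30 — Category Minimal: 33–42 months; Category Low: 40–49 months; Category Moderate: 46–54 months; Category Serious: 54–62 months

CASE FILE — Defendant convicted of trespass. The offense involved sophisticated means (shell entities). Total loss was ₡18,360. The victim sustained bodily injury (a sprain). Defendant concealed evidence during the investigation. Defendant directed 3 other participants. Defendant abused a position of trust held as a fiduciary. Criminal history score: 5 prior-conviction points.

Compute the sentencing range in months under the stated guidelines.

Base offense level for trespass: 5.
S1 applies: 5 + 2 = 7.
S2 applies (level before this adjustment is 7 < 14, so +1): 7 + 1 = 8.
S3 applies: 8 + 2 = 10.
S4 applies: 10 + 3 = 13.
S5 applies: 13 + 3 = 16.
S6 applies (level before this adjustment is 16 < 26, so +1): 16 + 1 = 17.
Final offense level: 17.
Criminal history: 5 prior points → Category Low (3-5).
Level 17 falls in the 9-17 band.
Grid: Level 9-17 × Category Low = 16-28 months.

16-28 months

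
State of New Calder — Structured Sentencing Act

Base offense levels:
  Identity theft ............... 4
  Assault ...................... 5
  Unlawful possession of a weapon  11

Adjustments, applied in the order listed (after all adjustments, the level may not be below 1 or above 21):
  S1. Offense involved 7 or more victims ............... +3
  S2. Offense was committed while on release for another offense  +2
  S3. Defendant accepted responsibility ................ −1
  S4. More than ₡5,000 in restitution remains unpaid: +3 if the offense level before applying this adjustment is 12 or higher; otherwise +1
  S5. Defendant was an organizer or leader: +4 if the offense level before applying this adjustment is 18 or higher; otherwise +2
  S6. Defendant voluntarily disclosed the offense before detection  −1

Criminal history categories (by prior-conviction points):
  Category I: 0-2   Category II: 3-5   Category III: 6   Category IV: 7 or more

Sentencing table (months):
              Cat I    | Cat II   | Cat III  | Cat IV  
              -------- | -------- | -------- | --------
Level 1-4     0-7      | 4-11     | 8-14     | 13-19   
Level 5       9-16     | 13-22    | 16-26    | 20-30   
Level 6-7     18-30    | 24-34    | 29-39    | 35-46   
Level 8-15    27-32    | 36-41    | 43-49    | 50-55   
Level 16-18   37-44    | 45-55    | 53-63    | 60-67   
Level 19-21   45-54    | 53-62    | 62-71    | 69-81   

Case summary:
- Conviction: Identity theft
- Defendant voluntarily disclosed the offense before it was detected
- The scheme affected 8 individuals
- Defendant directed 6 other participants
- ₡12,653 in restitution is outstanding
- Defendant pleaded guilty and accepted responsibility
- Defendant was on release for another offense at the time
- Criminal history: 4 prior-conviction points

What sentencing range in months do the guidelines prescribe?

Base offense level for identity theft: 4.
S1 applies: 4 + 3 = 7.
S2 applies: 7 + 2 = 9.
S3 applies: 9 − 1 = 8.
S4 applies (level before this adjustment is 8 < 12, so +1): 8 + 1 = 9.
S5 applies (level before this adjustment is 9 < 18, so +2): 9 + 2 = 11.
S6 applies: 11 − 1 = 10.
Final offense level: 10.
Criminal history: 4 prior points → Category II (3-5).
Level 10 falls in the 8-15 band.
Grid: Level 8-15 × Category II = 36-41 months.

36-41 months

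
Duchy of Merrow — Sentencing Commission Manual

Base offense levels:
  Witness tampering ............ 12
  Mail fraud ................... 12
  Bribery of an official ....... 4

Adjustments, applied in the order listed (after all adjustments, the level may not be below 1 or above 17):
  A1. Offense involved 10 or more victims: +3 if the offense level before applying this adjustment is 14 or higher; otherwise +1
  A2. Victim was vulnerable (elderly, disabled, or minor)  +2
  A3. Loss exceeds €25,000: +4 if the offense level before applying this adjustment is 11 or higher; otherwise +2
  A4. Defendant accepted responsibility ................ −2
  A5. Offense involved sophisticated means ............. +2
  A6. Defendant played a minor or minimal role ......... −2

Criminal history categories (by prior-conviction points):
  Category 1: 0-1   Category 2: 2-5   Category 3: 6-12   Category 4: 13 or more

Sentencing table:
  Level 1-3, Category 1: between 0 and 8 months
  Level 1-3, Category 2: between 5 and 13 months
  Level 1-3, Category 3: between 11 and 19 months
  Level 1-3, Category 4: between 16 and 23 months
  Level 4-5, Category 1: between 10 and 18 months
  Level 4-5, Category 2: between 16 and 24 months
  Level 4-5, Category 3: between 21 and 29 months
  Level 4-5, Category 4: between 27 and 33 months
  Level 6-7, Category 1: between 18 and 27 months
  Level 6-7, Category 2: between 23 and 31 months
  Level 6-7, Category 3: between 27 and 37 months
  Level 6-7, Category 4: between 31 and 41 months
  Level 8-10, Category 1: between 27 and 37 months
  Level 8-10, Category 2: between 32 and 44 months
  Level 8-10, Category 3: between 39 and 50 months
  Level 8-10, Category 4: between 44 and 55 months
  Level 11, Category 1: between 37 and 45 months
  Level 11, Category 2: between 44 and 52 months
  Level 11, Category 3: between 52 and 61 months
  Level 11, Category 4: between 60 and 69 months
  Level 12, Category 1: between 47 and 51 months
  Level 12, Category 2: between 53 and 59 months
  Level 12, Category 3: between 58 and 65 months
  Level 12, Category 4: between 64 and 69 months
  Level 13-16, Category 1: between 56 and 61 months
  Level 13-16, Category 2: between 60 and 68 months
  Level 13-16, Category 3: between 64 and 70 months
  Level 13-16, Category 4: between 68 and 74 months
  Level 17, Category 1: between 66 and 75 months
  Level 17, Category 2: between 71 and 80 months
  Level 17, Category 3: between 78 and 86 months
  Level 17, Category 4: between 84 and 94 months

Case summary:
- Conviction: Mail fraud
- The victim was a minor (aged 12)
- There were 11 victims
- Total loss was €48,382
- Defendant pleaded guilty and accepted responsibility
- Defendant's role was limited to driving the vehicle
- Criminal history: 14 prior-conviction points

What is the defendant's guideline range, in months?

Base offense level for mail fraud: 12.
A1 applies (level before this adjustment is 12 < 14, so +1): 12 + 1 = 13.
A2 applies: 13 + 2 = 15.
A3 applies (level before this adjustment is 15 ≥ 11, so +4): 15 + 4 = 19.
A4 applies: 19 − 2 = 17.
A5 does not apply.
A6 applies: 17 − 2 = 15.
Final offense level: 15.
Criminal history: 14 prior points → Category 4 (13+).
Level 15 falls in the 13-16 band.
Grid: Level 13-16 × Category 4 = 68-74 months.

68-74 months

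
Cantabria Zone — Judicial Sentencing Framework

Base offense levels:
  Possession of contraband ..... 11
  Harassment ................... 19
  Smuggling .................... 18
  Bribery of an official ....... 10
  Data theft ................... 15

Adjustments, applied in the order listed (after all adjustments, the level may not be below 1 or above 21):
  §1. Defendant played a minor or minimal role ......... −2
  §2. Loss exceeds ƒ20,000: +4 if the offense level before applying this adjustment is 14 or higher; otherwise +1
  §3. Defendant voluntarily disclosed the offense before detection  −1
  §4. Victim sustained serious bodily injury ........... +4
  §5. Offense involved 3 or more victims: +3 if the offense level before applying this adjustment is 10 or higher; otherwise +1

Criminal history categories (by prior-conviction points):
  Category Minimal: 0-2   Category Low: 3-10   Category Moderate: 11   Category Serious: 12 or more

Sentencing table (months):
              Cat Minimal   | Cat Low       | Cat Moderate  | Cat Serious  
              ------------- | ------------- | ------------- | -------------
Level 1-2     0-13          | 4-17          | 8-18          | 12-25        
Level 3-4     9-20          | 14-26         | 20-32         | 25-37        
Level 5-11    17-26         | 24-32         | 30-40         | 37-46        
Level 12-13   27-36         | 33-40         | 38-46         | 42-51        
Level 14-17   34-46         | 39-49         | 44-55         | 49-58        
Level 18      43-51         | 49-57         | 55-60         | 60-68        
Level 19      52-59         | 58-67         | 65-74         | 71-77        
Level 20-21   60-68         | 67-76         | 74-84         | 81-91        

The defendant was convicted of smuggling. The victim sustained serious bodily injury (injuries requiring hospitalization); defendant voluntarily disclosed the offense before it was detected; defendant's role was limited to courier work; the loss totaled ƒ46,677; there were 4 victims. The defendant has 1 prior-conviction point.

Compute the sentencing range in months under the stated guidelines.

60-68 months

Base offense level for smuggling: 18.
§1 applies: 18 − 2 = 16.
§2 applies (level before this adjustment is 16 ≥ 14, so +4): 16 + 4 = 20.
§3 applies: 20 − 1 = 19.
§4 applies: 19 + 4 = 23.
§5 applies (level before this adjustment is 23 ≥ 10, so +3): 23 + 3 = 26.
Level 26 exceeds the maximum of 21; capped at 21.
Final offense level: 21.
Criminal history: 1 prior point → Category Minimal (0-2).
Level 21 falls in the 20-21 band.
Grid: Level 20-21 × Category Minimal = 60-68 months.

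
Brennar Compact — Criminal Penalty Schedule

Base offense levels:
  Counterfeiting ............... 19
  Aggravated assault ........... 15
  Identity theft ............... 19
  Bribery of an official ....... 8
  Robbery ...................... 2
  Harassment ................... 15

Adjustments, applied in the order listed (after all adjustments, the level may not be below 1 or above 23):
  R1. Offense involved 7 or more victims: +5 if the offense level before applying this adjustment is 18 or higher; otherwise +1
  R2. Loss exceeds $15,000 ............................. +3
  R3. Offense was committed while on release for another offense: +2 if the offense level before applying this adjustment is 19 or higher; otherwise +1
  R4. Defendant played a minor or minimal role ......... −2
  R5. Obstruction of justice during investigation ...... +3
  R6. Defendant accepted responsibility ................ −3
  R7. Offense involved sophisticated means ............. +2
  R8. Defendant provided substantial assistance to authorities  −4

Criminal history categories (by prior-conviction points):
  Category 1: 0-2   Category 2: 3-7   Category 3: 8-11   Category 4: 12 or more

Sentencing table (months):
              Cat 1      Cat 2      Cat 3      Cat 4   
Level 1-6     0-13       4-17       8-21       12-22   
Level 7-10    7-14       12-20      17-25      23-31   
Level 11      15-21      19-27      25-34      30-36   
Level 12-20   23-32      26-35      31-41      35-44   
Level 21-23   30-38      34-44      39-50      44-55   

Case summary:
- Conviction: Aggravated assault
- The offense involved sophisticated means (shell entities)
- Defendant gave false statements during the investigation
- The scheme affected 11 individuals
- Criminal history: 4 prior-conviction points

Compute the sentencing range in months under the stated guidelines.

34-44 months

Base offense level for aggravated assault: 15.
R1 applies (level before this adjustment is 15 < 18, so +1): 15 + 1 = 16.
R3 does not apply.
R4 does not apply.
R5 applies: 16 + 3 = 19.
R6 does not apply.
R7 applies: 19 + 2 = 21.
Final offense level: 21.
Criminal history: 4 prior points → Category 2 (3-7).
Level 21 falls in the 21-23 band.
Grid: Level 21-23 × Category 2 = 34-44 months.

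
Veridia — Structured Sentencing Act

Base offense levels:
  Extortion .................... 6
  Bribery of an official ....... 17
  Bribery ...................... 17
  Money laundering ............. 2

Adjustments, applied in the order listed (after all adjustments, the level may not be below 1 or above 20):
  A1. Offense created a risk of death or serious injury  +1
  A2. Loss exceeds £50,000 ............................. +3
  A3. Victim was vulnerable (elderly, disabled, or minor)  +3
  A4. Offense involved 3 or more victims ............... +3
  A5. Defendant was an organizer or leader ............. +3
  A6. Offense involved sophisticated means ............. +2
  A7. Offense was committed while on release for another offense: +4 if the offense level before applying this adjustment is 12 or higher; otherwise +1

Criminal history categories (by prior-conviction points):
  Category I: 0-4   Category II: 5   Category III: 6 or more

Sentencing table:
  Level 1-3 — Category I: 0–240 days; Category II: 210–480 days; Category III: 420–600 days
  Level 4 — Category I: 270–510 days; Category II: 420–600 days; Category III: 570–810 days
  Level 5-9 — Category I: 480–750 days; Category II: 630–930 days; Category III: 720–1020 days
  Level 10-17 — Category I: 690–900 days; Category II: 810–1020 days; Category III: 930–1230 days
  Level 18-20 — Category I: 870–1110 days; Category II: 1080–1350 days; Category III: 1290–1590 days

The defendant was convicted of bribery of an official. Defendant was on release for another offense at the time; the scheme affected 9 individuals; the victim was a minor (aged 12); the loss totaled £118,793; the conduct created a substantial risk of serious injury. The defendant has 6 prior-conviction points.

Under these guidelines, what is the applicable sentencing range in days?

Base offense level for bribery of an official: 17.
A1 applies: 17 + 1 = 18.
A2 applies: 18 + 3 = 21.
A3 applies: 21 + 3 = 24.
A4 applies: 24 + 3 = 27.
A7 applies (level before this adjustment is 27 ≥ 12, so +4): 27 + 4 = 31.
Level 31 exceeds the maximum of 20; capped at 20.
Final offense level: 20.
Criminal history: 6 prior points → Category III (6+).
Level 20 falls in the 18-20 band.
Grid: Level 18-20 × Category III = 1290-1590 days.

1290-1590 days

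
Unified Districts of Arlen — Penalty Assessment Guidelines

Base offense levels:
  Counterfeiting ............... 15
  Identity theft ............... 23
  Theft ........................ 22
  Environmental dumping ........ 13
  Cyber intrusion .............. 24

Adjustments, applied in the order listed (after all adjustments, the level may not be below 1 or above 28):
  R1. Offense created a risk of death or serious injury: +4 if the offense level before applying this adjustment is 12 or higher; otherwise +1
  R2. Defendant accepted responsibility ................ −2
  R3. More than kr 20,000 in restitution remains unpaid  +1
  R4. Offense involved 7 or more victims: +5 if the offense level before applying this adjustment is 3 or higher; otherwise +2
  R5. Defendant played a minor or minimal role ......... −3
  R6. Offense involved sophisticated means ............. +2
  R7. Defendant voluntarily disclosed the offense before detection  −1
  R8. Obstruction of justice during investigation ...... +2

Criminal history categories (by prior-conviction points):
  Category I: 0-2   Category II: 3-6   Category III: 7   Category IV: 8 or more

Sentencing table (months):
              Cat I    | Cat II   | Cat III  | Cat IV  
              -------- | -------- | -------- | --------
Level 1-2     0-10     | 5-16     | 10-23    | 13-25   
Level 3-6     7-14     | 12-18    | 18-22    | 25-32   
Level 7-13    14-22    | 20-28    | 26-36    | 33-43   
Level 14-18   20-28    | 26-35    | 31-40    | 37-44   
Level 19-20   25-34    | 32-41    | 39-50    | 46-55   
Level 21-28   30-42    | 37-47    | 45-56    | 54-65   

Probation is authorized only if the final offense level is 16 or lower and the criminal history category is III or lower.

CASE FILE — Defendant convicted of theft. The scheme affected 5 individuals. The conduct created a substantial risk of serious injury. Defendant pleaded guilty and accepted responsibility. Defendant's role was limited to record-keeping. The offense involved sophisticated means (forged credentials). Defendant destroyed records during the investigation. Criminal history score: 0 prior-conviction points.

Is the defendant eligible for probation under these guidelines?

Base offense level for theft: 22.
R1 applies (level before this adjustment is 22 ≥ 12, so +4): 22 + 4 = 26.
R2 applies: 26 − 2 = 24.
R5 applies: 24 − 3 = 21.
R6 applies: 21 + 2 = 23.
R8 applies: 23 + 2 = 25.
Final offense level: 25.
Criminal history: 0 prior points → Category I (0-2).
Level 25 falls in the 21-28 band.
Grid: Level 21-28 × Category I = 30-42 months.
Probation check: level 25 > 16 and category I ≤ III → not eligible.

No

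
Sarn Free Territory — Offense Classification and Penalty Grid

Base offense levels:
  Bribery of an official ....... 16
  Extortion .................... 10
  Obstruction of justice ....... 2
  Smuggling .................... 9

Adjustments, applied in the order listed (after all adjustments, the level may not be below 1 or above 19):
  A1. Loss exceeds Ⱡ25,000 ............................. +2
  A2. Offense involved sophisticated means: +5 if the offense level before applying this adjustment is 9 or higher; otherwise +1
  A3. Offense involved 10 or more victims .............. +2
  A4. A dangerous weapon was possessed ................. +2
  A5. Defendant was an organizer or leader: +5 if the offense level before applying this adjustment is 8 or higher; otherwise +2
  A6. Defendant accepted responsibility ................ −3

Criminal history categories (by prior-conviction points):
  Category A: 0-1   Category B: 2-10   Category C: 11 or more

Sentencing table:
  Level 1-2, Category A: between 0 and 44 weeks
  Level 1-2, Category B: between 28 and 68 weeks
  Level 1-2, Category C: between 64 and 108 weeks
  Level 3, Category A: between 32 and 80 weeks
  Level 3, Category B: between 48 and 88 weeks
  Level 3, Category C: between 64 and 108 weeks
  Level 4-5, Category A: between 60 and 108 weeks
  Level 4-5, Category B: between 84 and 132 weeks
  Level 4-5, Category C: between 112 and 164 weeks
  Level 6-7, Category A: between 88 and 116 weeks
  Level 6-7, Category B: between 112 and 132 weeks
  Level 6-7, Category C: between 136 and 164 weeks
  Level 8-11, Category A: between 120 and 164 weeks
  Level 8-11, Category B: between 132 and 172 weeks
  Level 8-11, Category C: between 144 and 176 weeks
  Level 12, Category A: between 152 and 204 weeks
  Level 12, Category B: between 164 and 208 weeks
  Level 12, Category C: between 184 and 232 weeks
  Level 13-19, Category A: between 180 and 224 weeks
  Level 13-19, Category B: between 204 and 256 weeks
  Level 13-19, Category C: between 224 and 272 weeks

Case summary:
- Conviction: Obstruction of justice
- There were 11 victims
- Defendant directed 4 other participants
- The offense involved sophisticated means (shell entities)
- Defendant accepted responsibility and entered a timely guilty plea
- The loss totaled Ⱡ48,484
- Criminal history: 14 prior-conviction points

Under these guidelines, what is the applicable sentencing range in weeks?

136-164 weeks

Base offense level for obstruction of justice: 2.
A1 applies: 2 + 2 = 4.
A2 applies (level before this adjustment is 4 < 9, so +1): 4 + 1 = 5.
A3 applies: 5 + 2 = 7.
A5 applies (level before this adjustment is 7 < 8, so +2): 7 + 2 = 9.
A6 applies: 9 − 3 = 6.
Final offense level: 6.
Criminal history: 14 prior points → Category C (11+).
Level 6 falls in the 6-7 band.
Grid: Level 6-7 × Category C = 136-164 weeks.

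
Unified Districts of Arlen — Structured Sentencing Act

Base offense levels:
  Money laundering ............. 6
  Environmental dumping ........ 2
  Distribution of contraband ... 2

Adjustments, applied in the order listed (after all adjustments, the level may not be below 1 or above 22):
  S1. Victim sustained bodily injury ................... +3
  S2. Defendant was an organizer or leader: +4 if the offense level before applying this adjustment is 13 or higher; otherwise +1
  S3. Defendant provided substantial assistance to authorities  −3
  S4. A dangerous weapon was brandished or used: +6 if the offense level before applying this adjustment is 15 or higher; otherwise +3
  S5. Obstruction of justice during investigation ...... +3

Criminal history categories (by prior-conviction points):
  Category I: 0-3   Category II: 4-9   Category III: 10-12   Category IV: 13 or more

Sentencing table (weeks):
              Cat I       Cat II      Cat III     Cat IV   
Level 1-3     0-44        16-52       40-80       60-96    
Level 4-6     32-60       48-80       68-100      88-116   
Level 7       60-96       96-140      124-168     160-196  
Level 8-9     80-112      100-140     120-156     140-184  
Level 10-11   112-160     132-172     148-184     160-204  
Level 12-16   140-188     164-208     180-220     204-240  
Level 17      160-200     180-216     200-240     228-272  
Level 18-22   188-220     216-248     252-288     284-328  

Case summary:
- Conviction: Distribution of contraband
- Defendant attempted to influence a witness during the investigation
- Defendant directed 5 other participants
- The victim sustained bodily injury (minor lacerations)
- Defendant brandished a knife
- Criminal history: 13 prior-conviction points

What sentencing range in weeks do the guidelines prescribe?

Base offense level for distribution of contraband: 2.
S1 applies: 2 + 3 = 5.
S2 applies (level before this adjustment is 5 < 13, so +1): 5 + 1 = 6.
S3 does not apply.
S4 applies (level before this adjustment is 6 < 15, so +3): 6 + 3 = 9.
S5 applies: 9 + 3 = 12.
Final offense level: 12.
Criminal history: 13 prior points → Category IV (13+).
Level 12 falls in the 12-16 band.
Grid: Level 12-16 × Category IV = 204-240 weeks.

204-240 weeks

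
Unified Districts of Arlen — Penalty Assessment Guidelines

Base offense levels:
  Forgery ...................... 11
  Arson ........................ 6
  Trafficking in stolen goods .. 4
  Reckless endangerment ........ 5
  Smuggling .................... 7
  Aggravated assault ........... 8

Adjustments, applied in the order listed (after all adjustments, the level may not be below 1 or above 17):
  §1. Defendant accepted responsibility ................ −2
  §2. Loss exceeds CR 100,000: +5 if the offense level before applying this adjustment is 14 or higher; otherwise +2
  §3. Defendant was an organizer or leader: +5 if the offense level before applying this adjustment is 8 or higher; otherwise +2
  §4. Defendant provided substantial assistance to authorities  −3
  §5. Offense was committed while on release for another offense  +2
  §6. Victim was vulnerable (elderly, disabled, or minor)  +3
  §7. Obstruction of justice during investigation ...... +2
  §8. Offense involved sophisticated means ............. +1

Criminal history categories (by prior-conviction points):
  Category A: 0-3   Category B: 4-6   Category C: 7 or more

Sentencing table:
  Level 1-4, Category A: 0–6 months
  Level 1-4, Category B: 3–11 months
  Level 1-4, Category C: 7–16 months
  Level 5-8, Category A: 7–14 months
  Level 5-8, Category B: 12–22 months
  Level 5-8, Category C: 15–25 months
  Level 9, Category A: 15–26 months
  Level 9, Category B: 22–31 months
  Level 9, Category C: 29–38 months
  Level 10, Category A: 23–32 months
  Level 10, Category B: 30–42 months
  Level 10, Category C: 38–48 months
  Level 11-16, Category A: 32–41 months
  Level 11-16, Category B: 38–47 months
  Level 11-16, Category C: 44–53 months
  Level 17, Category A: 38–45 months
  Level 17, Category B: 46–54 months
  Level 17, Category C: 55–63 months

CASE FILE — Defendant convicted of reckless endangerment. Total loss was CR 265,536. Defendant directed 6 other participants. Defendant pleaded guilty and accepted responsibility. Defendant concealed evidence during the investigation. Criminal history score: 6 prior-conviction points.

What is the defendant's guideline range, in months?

22-31 months

Base offense level for reckless endangerment: 5.
§1 applies: 5 − 2 = 3.
§2 applies (level before this adjustment is 3 < 14, so +2): 3 + 2 = 5.
§3 applies (level before this adjustment is 5 < 8, so +2): 5 + 2 = 7.
§4 does not apply.
§5 does not apply.
§7 applies: 7 + 2 = 9.
Final offense level: 9.
Criminal history: 6 prior points → Category B (4-6).
Level 9 falls in the 9 band.
Grid: Level 9 × Category B = 22-31 months.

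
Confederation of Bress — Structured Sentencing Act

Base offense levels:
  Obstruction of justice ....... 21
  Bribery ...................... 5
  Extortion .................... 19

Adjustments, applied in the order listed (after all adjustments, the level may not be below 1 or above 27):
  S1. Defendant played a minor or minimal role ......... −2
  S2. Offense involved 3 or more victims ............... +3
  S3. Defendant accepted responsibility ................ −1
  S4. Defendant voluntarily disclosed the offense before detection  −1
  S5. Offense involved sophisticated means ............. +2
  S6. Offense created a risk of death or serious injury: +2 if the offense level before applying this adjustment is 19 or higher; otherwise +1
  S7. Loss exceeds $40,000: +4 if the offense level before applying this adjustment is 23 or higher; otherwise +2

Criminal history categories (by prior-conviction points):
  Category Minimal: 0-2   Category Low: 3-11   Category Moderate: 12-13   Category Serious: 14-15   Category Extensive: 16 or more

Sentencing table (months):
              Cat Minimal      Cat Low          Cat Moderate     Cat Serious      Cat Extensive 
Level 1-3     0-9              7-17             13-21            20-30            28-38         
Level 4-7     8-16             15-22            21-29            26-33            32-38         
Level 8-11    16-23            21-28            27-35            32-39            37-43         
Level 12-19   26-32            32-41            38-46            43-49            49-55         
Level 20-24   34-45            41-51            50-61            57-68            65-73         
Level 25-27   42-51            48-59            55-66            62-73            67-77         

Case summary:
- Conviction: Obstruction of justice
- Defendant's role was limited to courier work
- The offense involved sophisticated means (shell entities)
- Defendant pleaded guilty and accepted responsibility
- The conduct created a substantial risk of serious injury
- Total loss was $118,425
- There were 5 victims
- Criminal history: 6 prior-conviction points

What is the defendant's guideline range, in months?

Base offense level for obstruction of justice: 21.
S1 applies: 21 − 2 = 19.
S2 applies: 19 + 3 = 22.
S3 applies: 22 − 1 = 21.
S4 does not apply.
S5 applies: 21 + 2 = 23.
S6 applies (level before this adjustment is 23 ≥ 19, so +2): 23 + 2 = 25.
S7 applies (level before this adjustment is 25 ≥ 23, so +4): 25 + 4 = 29.
Level 29 exceeds the maximum of 27; capped at 27.
Final offense level: 27.
Criminal history: 6 prior points → Category Low (3-11).
Level 27 falls in the 25-27 band.
Grid: Level 25-27 × Category Low = 48-59 months.

48-59 months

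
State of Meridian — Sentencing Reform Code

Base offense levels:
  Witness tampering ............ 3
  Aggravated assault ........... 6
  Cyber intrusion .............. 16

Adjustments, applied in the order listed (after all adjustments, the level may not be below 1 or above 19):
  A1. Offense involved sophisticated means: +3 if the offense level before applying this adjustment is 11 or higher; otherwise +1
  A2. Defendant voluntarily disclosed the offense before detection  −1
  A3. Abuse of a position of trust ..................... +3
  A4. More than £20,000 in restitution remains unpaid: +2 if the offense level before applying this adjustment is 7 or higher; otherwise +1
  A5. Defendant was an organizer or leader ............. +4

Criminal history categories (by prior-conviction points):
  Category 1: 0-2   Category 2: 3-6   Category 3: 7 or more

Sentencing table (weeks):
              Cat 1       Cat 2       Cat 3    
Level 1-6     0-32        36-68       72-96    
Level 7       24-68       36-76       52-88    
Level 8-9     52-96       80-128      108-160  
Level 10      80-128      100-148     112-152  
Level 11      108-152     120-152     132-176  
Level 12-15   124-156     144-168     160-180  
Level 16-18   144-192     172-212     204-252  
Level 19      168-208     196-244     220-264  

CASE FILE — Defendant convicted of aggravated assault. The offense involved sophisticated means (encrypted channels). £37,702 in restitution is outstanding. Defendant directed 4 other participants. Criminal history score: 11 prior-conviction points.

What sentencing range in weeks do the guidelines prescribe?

160-180 weeks

Base offense level for aggravated assault: 6.
A1 applies (level before this adjustment is 6 < 11, so +1): 6 + 1 = 7.
A4 applies (level before this adjustment is 7 ≥ 7, so +2): 7 + 2 = 9.
A5 applies: 9 + 4 = 13.
Final offense level: 13.
Criminal history: 11 prior points → Category 3 (7+).
Level 13 falls in the 12-15 band.
Grid: Level 12-15 × Category 3 = 160-180 weeks.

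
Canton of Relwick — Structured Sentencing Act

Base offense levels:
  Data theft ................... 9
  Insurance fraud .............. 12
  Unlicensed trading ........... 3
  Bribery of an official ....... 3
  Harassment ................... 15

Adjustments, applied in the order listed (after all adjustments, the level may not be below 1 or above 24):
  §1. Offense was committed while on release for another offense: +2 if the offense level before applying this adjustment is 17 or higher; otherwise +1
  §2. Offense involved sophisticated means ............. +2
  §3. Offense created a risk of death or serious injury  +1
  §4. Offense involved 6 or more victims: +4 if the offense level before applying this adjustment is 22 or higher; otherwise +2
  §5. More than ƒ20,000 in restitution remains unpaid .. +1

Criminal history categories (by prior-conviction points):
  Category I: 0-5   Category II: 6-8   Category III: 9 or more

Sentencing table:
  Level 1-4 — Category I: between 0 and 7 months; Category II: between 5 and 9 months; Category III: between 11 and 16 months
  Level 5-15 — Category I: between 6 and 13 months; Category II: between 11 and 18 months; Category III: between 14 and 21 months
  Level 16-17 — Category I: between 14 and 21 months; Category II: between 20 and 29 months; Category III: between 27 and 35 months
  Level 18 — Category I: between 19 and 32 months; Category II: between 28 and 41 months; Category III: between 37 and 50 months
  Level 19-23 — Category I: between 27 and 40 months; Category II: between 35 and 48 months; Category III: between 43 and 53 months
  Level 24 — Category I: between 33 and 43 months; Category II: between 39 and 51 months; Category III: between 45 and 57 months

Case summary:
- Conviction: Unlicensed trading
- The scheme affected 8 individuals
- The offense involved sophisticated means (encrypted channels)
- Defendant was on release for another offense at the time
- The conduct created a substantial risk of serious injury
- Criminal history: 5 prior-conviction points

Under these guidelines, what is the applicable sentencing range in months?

6-13 months

Base offense level for unlicensed trading: 3.
§1 applies (level before this adjustment is 3 < 17, so +1): 3 + 1 = 4.
§2 applies: 4 + 2 = 6.
§3 applies: 6 + 1 = 7.
§4 applies (level before this adjustment is 7 < 22, so +2): 7 + 2 = 9.
Final offense level: 9.
Criminal history: 5 prior points → Category I (0-5).
Level 9 falls in the 5-15 band.
Grid: Level 5-15 × Category I = 6-13 months.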